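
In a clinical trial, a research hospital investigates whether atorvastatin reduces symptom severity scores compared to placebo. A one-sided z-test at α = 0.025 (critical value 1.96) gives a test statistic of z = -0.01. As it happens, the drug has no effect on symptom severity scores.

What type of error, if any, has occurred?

No error (correct decision).

The conventional null hypothesis is that the drug has no effect on symptom severity scores.
Since z = -0.01 ≤ z* = 1.96, H₀ is not rejected.
H₀ is true (actually the drug has no effect on symptom severity scores).
The decision matches the true state — no error.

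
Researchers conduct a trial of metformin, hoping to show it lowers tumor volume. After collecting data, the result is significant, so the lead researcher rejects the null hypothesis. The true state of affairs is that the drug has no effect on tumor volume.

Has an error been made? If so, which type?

The conventional null hypothesis here is that the drug has no effect on tumor volume.
H₀ was rejected, but H₀ is actually true.
Rejecting a true null hypothesis is a Type I error (false positive).

Type I error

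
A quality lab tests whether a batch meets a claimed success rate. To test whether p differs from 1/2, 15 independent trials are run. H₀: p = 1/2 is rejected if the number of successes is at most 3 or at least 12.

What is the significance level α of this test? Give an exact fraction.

9/256

Under H₀, K ~ Binomial(15, 1/2); α is the probability of landing in either tail, P(K ≤ 3) + P(K ≥ 12).
The two tails are symmetric, so α = 2·(1 + 15 + 105 + 455)/2^15 = 1152/32768 = 9/256.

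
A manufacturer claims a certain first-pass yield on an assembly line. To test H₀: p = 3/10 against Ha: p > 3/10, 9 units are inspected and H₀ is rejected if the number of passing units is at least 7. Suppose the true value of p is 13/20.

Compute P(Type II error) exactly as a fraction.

5301813769/8000000000

Under the alternative p = 13/20, X ~ Binomial(9, 13/20); β is the probability the test does not reject, P(X < 7).
Adding the binomial probabilities P(X=0)+…+P(X=6) at p = 13/20 gives 5301813769/8000000000.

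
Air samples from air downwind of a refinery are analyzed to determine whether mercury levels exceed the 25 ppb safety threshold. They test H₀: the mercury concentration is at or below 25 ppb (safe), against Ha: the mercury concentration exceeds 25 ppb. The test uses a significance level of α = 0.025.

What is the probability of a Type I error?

0.025

The significance level α is, by definition, the probability of a Type I error — P(reject H₀ | H₀ true).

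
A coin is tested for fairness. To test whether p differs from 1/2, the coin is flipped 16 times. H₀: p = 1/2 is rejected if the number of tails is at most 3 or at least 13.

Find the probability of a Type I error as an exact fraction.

The significance level is the null-hypothesis probability of the rejection region {≤3} ∪ {≥13}.
By symmetry, α = 2·P(S ≤ 3) = 2·(1 + 16 + 120 + 560)/65536 = 1394/65536 = 697/32768.

697/32768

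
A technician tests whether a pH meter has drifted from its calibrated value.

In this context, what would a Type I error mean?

With the conventional null hypothesis that the instrument is correctly calibrated:
A Type I error is rejecting H₀ when H₀ is true.
Here that means pulling the instrument for recalibration when actually the instrument is correctly calibrated.

A Type I error would mean concluding that the instrument has drifted out of calibration when in fact the instrument is correctly calibrated.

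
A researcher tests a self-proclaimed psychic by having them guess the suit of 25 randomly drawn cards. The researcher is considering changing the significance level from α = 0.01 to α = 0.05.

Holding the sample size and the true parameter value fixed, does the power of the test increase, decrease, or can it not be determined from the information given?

A larger α widens the rejection region, so when the alternative is true more outcomes lead to rejection — failing to reject becomes less likely.
Since power = 1 − β and β decreases, power increases.

It increases.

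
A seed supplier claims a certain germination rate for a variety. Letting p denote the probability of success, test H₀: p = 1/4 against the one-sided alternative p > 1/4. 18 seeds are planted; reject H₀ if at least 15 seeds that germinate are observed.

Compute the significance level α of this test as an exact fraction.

Under H₀, X ~ Binomial(18, 1/4), and α = P(X ≥ 15).
Adding the binomial terms for j = 15 through 18 with p = 1/4 yields 2933/8589934592.

2933/8589934592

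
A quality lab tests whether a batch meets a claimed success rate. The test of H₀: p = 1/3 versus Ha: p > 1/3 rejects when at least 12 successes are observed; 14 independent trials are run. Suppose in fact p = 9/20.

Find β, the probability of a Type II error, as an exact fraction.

Under the alternative p = 9/20, K ~ Binomial(14, 9/20); β is the probability the test does not reject, P(K < 12).
Summing C(14,j)·(9/20)^j·(11/20)^{14-j} for j = 0..11 gives 817437922121895041/819200000000000000.

817437922121895041/819200000000000000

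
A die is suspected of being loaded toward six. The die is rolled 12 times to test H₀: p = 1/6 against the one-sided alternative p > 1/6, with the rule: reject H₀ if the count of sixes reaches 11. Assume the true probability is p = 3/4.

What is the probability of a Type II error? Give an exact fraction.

A Type II error is failing to reject when Ha holds: with p = 3/4, β = P(Y ≤ 10).
Equivalently, β = 1 − P(Y ≥ 11) = 14120011/16777216.

14120011/16777216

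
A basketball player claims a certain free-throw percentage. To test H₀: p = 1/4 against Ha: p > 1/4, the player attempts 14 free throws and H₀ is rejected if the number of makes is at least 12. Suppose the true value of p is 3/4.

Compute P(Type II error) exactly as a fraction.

Under the alternative p = 3/4, S ~ Binomial(14, 3/4); β is the probability the test does not reject, P(S < 12).
Summing C(14,j)·(3/4)^j·(1/4)^{14-j} for j = 0..11 gives 96485417/134217728.

96485417/134217728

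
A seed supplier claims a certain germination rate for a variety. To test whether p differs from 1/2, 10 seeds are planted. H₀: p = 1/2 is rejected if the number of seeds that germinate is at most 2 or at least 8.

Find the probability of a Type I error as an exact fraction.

7/64

α = P(X ≤ 2 or X ≥ 8 | p = 1/2), X ~ Binomial(10, 1/2).
The two tails are symmetric, so α = 2·(1 + 10 + 45)/2^10 = 112/1024 = 7/64.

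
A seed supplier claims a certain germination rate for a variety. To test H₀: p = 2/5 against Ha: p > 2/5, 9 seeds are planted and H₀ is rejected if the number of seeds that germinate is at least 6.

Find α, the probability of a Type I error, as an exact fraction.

194048/1953125

α = P(reject H₀ | H₀ true) = P(X ≥ 6 | p = 2/5), with X ~ Binomial(9, 2/5).
Summing C(9,j)(2/5)^j(3/5)^{9−j} for j = 6,…,9 gives 194048/1953125.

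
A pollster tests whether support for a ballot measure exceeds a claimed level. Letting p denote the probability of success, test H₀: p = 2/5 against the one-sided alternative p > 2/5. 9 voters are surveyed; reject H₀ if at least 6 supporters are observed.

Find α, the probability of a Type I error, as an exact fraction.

α = P(reject H₀ | H₀ true) = P(K ≥ 6 | p = 2/5), with K ~ Binomial(9, 2/5).
Summing C(9,j)(2/5)^j(3/5)^{9−j} for j = 6,…,9 gives 194048/1953125.

194048/1953125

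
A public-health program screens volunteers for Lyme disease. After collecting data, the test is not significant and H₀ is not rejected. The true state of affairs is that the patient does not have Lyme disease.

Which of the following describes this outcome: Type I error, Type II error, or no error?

The conventional null hypothesis here is that the patient does not have Lyme disease.
The test retained a true H₀ — the decision matches the true state.

No error — this is a correct decision.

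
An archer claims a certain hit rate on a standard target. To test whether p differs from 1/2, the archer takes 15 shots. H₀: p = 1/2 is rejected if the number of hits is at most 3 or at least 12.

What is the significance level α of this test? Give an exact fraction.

9/256

α = P(X ≤ 3 or X ≥ 12 | p = 1/2), X ~ Binomial(15, 1/2).
By symmetry, α = 2·P(X ≤ 3) = 2·(1 + 15 + 105 + 455)/32768 = 1152/32768 = 9/256.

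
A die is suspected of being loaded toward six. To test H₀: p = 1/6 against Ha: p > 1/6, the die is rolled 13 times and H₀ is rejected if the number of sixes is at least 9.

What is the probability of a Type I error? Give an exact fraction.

The Type I error probability is α = P(Y ≥ 9) computed under H₀, where Y ~ Binomial(13, 1/6).
Adding the binomial terms for j = 9 through 13 with p = 1/6 yields 53849/1451188224.

53849/1451188224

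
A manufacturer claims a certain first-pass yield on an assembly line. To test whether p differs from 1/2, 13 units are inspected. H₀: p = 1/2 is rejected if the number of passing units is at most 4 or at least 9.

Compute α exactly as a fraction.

1093/4096

α = P(S ≤ 4 or S ≥ 9 | p = 1/2), S ~ Binomial(13, 1/2).
Each tail has probability (1 + 13 + 78 + 286 + 715)/8192; doubling gives α = 2186/8192 = 1093/4096.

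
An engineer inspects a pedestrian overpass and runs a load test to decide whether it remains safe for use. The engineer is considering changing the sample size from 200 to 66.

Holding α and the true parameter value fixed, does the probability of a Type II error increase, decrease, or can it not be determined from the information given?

It increases.

With less data the test statistic is noisier; under Ha, more outcomes land inside the acceptance region.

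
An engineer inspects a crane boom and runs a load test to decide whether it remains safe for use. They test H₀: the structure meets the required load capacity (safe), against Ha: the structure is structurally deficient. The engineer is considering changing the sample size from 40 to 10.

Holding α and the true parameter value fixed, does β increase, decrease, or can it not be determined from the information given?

A smaller sample increases the standard error, so the sampling distributions under H₀ and Ha overlap more.

It increases.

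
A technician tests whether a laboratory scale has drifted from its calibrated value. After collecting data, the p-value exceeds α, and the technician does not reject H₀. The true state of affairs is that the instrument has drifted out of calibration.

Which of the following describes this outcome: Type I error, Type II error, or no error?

Type II error

The conventional null hypothesis here is that the instrument is correctly calibrated.
H₀ was not rejected, but H₀ is actually false.
Failing to reject a false null hypothesis is a Type II error (false negative).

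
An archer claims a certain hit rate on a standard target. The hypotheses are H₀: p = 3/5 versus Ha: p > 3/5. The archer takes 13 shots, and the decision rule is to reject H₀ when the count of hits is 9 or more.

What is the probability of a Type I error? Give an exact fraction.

86191857/244140625

The Type I error probability is α = P(K ≥ 9) computed under H₀, where K ~ Binomial(13, 3/5).
P(K ≥ 9) = Σ_{j=9}^{13} C(13,j)·(3/5)^j·(2/5)^{13-j} = 86191857/244140625.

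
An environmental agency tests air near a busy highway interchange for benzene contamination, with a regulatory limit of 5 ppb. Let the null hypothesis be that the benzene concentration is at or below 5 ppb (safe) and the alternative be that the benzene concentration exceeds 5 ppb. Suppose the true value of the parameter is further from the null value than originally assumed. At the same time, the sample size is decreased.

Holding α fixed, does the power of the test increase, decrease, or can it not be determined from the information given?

The first change alone would make β decrease; the second alone would make β increase. Which effect dominates depends on the magnitudes, which are not given.
Since power = 1 − β, the effect on power is likewise indeterminate.

Cannot be determined from the information given.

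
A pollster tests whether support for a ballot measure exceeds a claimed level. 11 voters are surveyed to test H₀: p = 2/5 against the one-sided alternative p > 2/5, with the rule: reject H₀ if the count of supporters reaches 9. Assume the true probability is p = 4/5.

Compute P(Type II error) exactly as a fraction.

3736313/9765625

A Type II error is failing to reject when Ha holds: with p = 4/5, β = P(K ≤ 8).
Equivalently, β = 1 − P(K ≥ 9) = 3736313/9765625.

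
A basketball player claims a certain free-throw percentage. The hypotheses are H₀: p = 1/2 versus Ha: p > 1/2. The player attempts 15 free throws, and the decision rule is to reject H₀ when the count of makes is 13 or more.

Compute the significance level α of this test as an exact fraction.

121/32768

Under H₀, K ~ Binomial(15, 1/2), and α = P(K ≥ 13).
Summing the upper tail: (105 + 15 + 1) / 2^15 = 121/32768.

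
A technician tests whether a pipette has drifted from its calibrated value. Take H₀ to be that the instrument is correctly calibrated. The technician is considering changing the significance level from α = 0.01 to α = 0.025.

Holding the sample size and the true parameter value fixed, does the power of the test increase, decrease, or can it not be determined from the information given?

It increases.

With a larger α the critical value moves toward the center, so more of the Ha sampling distribution lies in the rejection region.
Since power = 1 − β and β decreases, power increases.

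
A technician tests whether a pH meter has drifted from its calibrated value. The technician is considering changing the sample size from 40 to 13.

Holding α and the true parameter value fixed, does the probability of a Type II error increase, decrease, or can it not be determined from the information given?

Reducing n widens both sampling distributions, so the test has less ability to distinguish Ha from H₀.

It increases.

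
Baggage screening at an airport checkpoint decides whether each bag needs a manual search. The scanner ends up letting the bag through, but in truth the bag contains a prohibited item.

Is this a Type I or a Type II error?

Type II error

The null hypothesis here is that the bag contains no prohibited items.
'Letting the bag through' corresponds to failing to reject H₀.
H₀ was not rejected but H₀ is false — a Type II error (false negative).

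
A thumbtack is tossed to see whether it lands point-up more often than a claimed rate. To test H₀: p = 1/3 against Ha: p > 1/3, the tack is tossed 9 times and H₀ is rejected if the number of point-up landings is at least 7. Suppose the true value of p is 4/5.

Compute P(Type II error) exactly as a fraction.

511333/1953125

A Type II error is failing to reject when Ha holds: with p = 4/5, β = P(Y ≤ 6).
Summing C(9,j)·(4/5)^j·(1/5)^{9-j} for j = 0..6 gives 511333/1953125.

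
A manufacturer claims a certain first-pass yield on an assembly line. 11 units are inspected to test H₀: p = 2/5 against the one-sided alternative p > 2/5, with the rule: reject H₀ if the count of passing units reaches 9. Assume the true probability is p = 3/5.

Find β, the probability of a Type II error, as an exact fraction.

8604328/9765625

Under the alternative p = 3/5, Y ~ Binomial(11, 3/5); β is the probability the test does not reject, P(Y < 9).
Adding the binomial probabilities P(Y=0)+…+P(Y=8) at p = 3/5 gives 8604328/9765625.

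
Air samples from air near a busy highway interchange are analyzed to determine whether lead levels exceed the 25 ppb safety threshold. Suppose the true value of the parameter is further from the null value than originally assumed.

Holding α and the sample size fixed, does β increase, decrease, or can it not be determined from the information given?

It decreases.

A bigger departure from H₀ is easier for the test to detect, so it fails to reject less often.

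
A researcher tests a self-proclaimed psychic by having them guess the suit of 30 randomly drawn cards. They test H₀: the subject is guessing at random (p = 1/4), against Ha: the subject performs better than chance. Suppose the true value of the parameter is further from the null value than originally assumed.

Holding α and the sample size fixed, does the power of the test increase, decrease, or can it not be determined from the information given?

It increases.

A larger true effect moves the Ha sampling distribution further from the H₀ critical value, making rejection more likely when Ha is true.
Since power = 1 − β and β decreases, power increases.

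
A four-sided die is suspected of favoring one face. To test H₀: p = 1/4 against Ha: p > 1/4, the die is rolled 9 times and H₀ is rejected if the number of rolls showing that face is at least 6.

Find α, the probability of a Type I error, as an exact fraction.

α = P(reject H₀ | H₀ true) = P(Y ≥ 6 | p = 1/4), with Y ~ Binomial(9, 1/4).
P(Y ≥ 6) = Σ_{j=6}^{9} C(9,j)·(1/4)^j·(3/4)^{9-j} = 655/65536.

655/65536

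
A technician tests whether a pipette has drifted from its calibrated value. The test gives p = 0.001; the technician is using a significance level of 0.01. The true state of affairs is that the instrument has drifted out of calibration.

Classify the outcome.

Neither — the decision is correct.

The conventional null hypothesis is that the instrument is correctly calibrated.
Since p = 0.001 < α = 0.01, H₀ is rejected.
H₀ is false (actually the instrument has drifted out of calibration).
The decision matches the true state — no error.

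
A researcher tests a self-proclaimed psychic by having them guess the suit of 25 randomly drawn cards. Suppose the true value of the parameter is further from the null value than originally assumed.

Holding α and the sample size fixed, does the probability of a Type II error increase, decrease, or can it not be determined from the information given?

It decreases.

The further the true parameter sits from the null value, the more of the Ha sampling distribution falls in the rejection region.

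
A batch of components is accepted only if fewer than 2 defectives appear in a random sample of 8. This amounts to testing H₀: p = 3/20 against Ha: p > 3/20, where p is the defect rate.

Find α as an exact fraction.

The significance level is the probability, assuming p = 3/20, of seeing 2 or more defectives in 8 draws.
α = 1 − P(S ≤ 1) = 1 − 16823885593/25600000000 = 8776114407/25600000000.

8776114407/25600000000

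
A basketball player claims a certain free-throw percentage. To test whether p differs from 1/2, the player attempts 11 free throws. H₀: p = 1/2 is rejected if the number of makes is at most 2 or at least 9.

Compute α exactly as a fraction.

The significance level is the null-hypothesis probability of the rejection region {≤2} ∪ {≥9}.
By symmetry, α = 2·P(S ≤ 2) = 2·(1 + 11 + 55)/2048 = 134/2048 = 67/1024.

67/1024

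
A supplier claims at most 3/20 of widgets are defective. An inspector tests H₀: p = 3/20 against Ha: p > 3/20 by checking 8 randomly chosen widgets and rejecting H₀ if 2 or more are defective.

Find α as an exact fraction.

The significance level is the probability, assuming p = 3/20, of seeing 2 or more defectives in 8 draws.
α = 1 − P(X ≤ 1) = 1 − 16823885593/25600000000 = 8776114407/25600000000.

8776114407/25600000000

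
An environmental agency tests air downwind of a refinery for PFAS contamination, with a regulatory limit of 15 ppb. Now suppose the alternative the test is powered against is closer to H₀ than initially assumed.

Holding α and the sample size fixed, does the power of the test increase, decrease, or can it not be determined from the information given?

It decreases.

A smaller true effect puts the Ha sampling distribution closer to H₀, so more of it falls in the non-rejection region.
Since power = 1 − β and β increases, power decreases.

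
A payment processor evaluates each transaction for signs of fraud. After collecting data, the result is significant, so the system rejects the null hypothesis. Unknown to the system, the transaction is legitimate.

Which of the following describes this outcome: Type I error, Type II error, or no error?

Type I error

The conventional null hypothesis here is that the transaction is legitimate.
H₀ was rejected, but H₀ is actually true.
Rejecting a true null hypothesis is a Type I error (false positive).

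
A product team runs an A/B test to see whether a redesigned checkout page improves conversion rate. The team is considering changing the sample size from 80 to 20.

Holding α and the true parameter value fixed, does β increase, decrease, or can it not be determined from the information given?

It increases.

A smaller sample increases the standard error, so the sampling distributions under H₀ and Ha overlap more.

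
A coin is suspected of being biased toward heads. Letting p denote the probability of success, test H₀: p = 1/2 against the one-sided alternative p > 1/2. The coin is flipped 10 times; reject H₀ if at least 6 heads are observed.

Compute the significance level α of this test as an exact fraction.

193/512

Under H₀, X ~ Binomial(10, 1/2), and α = P(X ≥ 6).
Summing the upper tail: (210 + 120 + 45 + 10 + 1) / 2^10 = 386/1024 = 193/512.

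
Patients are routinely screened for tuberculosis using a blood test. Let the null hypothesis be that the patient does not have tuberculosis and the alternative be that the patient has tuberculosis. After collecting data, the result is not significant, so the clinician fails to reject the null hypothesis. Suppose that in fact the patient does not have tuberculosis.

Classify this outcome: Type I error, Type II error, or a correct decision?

No error (correct decision).

The test retained a true H₀ — the decision matches the true state.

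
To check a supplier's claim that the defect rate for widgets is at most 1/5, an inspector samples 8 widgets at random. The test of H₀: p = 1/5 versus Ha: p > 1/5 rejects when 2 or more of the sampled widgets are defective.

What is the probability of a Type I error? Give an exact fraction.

The significance level is the probability, assuming p = 1/5, of seeing 2 or more defectives in 8 draws.
Via the complement, α = 1 − Σ_{j=0}^{1} C(8,j)(1/5)^j(4/5)^{8-j} = 194017/390625.

194017/390625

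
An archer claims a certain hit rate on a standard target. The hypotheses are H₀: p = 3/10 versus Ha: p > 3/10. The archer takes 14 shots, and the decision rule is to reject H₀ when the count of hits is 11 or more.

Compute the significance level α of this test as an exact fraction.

12323939643/50000000000000

The Type I error probability is α = P(K ≥ 11) computed under H₀, where K ~ Binomial(14, 3/10).
Adding the binomial terms for j = 11 through 14 with p = 3/10 yields 12323939643/50000000000000.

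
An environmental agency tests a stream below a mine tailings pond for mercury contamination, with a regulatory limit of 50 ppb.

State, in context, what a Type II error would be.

A Type II error would mean concluding that the mercury concentration is at or below 50 ppb (safe) (or at least failing to establish that the mercury concentration exceeds 50 ppb) when in fact the mercury concentration exceeds 50 ppb.

With the conventional null hypothesis that the mercury concentration is at or below 50 ppb (safe):
A Type II error is failing to reject H₀ when H₀ is false.
Here that means certifying the site as safe when actually the mercury concentration exceeds 50 ppb.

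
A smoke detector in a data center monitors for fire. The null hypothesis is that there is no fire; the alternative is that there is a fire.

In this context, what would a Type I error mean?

A Type I error is rejecting H₀ when H₀ is true.
Here that means sounding the alarm and evacuating the building when actually there is no fire.

A Type I error would mean concluding that there is a fire when in fact there is no fire.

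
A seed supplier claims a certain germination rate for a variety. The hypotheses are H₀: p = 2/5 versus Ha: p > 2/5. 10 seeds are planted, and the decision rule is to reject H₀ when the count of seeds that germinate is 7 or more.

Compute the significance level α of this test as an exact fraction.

α = P(reject H₀ | H₀ true) = P(S ≥ 7 | p = 2/5), with S ~ Binomial(10, 2/5).
Summing C(10,j)(2/5)^j(3/5)^{10−j} for j = 7,…,10 gives 534784/9765625.

534784/9765625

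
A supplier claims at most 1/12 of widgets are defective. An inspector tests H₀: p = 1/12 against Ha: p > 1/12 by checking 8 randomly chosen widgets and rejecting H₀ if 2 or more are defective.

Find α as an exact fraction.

59725447/429981696

The significance level is the probability, assuming p = 1/12, of seeing 2 or more defectives in 8 draws.
α = 1 − P(S ≤ 1) = 1 − 370256249/429981696 = 59725447/429981696.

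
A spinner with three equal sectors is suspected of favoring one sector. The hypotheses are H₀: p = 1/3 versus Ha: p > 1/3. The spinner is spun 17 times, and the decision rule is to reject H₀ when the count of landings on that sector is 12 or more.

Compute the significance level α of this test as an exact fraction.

80705/43046721

α = P(reject H₀ | H₀ true) = P(S ≥ 12 | p = 1/3), with S ~ Binomial(17, 1/3).
Summing C(17,j)(1/3)^j(2/3)^{17−j} for j = 12,…,17 gives 80705/43046721.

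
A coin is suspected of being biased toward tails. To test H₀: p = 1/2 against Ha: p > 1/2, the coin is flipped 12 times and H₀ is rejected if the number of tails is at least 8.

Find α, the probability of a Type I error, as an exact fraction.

397/2048

α = P(reject H₀ | H₀ true) = P(X ≥ 8 | p = 1/2), with X ~ Binomial(12, 1/2).
P(X ≥ 8) = [C(12,8) + C(12,9) + C(12,10) + C(12,11) + C(12,12)] / 2^12 = (495 + 220 + 66 + 12 + 1) / 4096 = 794/4096 = 397/2048.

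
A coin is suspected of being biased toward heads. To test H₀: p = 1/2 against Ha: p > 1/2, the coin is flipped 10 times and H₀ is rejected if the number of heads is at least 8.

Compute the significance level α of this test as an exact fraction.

Under H₀, K ~ Binomial(10, 1/2), and α = P(K ≥ 8).
Summing the upper tail: (45 + 10 + 1) / 2^10 = 56/1024 = 7/128.

7/128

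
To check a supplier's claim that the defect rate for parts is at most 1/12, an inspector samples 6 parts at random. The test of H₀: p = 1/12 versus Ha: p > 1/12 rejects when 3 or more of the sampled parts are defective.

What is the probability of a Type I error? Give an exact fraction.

14251/1492992

Under H₀, Y ~ Binomial(6, 1/12); the Type I error rate is P(Y ≥ 3).
Computing the lower-tail complement: 1 − 1478741/1492992 = 14251/1492992.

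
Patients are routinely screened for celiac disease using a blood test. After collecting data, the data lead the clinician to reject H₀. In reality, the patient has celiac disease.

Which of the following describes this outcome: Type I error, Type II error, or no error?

Neither — the decision is correct.

The conventional null hypothesis here is that the patient does not have celiac disease.
The test rejected a false H₀ — the decision matches the true state.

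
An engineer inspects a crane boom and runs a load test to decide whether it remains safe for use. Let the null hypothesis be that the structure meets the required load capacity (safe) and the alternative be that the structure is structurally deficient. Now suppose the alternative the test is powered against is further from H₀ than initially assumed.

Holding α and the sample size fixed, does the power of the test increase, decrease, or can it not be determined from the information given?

The further the true parameter sits from the null value, the more of the Ha sampling distribution falls in the rejection region.
Since power = 1 − β and β decreases, power increases.

It increases.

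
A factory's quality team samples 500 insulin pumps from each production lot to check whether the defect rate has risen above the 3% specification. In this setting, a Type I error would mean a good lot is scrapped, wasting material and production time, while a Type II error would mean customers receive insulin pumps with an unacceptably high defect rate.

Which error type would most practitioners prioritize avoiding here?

Type II error

The Type II consequence (customers receive insulin pumps with an unacceptably high defect rate) is more severe than the Type I consequence (a good lot is scrapped, wasting material and production time).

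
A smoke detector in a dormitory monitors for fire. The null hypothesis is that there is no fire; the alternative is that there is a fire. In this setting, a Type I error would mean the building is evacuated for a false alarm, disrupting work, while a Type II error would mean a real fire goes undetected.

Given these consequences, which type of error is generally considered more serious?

The Type II consequence (a real fire goes undetected) is more severe than the Type I consequence (the building is evacuated for a false alarm, disrupting work).

Type II error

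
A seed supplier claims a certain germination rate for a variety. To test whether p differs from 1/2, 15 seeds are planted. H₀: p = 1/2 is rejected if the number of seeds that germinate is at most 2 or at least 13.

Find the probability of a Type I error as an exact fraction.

Under H₀, K ~ Binomial(15, 1/2); α is the probability of landing in either tail, P(K ≤ 2) + P(K ≥ 13).
Each tail has probability (1 + 15 + 105)/32768; doubling gives α = 242/32768 = 121/16384.

121/16384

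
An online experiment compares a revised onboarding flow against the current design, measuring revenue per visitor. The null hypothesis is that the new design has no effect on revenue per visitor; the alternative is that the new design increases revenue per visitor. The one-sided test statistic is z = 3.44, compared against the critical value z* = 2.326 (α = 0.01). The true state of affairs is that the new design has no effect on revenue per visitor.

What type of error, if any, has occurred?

Since z = 3.44 > z* = 2.326, H₀ is rejected.
H₀ is true (actually the new design has no effect on revenue per visitor).
Rejecting a true H₀ is a Type I error.

Type I error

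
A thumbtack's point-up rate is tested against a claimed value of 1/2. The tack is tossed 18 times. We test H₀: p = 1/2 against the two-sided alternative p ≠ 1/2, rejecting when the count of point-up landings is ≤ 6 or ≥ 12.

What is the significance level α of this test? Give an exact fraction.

The significance level is the null-hypothesis probability of the rejection region {≤6} ∪ {≥12}.
By symmetry, α = 2·P(X ≤ 6) = 2·(1 + 18 + 153 + 816 + 3060 + 8568 + 18564)/262144 = 62360/262144 = 7795/32768.

7795/32768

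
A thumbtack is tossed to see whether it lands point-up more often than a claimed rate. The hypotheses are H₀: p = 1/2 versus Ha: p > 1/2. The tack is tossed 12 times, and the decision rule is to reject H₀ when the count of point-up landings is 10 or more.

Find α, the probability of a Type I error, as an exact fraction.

The Type I error probability is α = P(S ≥ 10) computed under H₀, where S ~ Binomial(12, 1/2).
Summing the upper tail: (66 + 12 + 1) / 2^12 = 79/4096.

79/4096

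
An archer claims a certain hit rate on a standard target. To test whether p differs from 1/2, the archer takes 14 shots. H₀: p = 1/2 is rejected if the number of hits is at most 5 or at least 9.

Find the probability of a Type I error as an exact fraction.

3473/8192

Under H₀, K ~ Binomial(14, 1/2); α is the probability of landing in either tail, P(K ≤ 5) + P(K ≥ 9).
The two tails are symmetric, so α = 2·(1 + 14 + 91 + 364 + 1001 + 2002)/2^14 = 6946/16384 = 3473/8192.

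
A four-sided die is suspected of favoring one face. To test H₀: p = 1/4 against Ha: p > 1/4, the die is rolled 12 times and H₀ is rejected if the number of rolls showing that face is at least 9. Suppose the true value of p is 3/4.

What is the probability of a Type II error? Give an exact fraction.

A Type II error is failing to reject when Ha holds: with p = 3/4, β = P(K ≤ 8).
Equivalently, β = 1 − P(K ≥ 9) = 5892517/16777216.

5892517/16777216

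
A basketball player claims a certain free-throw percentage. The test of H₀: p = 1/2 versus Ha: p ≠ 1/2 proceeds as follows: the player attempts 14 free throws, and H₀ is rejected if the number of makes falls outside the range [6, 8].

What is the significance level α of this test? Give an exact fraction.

The significance level is the null-hypothesis probability of the rejection region {≤5} ∪ {≥9}.
Each tail has probability (1 + 14 + 91 + 364 + 1001 + 2002)/16384; doubling gives α = 6946/16384 = 3473/8192.

3473/8192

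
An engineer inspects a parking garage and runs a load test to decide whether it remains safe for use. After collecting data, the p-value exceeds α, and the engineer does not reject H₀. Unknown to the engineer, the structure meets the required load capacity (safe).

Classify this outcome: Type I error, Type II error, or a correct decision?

The conventional null hypothesis here is that the structure meets the required load capacity (safe).
The test retained a true H₀ — the decision matches the true state.

No error (correct decision).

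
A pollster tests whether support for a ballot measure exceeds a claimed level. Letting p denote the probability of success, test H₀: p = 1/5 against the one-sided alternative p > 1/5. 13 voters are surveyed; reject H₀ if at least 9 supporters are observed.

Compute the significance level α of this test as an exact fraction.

Under H₀, X ~ Binomial(13, 1/5), and α = P(X ≥ 9).
Adding the binomial terms for j = 9 through 13 with p = 1/5 yields 40529/244140625.

40529/244140625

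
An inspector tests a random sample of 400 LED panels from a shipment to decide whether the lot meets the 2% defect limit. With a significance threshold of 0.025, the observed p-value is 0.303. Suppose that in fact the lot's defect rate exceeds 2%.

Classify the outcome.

Type II error

The conventional null hypothesis is that the lot's defect rate is 2% (within specification).
Since p = 0.303 ≥ α = 0.025, H₀ is not rejected.
H₀ is false (actually the lot's defect rate exceeds 2%).
Failing to reject a false H₀ is a Type II error.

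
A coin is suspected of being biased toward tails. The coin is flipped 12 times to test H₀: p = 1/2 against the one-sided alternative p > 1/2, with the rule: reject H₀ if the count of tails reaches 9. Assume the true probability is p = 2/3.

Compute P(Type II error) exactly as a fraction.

β = P(fail to reject H₀ | Ha true) = P(S ≤ 8 | p = 2/3), S ~ Binomial(12, 2/3).
Adding the binomial probabilities P(S=0)+…+P(S=8) at p = 2/3 gives 107515/177147.

107515/177147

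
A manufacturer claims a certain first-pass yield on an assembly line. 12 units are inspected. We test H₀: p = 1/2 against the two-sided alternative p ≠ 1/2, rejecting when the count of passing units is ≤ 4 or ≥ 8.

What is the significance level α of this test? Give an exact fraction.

397/1024

Under H₀, X ~ Binomial(12, 1/2); α is the probability of landing in either tail, P(X ≤ 4) + P(X ≥ 8).
By symmetry, α = 2·P(X ≤ 4) = 2·(1 + 12 + 66 + 220 + 495)/4096 = 1588/4096 = 397/1024.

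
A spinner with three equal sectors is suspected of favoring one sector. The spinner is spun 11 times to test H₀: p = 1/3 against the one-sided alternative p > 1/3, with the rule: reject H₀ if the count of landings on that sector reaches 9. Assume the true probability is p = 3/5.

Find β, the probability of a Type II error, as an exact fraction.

8604328/9765625

A Type II error is failing to reject when Ha holds: with p = 3/5, β = P(Y ≤ 8).
Equivalently, β = 1 − P(Y ≥ 9) = 8604328/9765625.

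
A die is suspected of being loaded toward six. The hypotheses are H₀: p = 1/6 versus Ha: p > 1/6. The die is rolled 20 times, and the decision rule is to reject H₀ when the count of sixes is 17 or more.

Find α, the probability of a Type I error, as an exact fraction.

49117/1218719480020992

The Type I error probability is α = P(X ≥ 17) computed under H₀, where X ~ Binomial(20, 1/6).
P(X ≥ 17) = Σ_{j=17}^{20} C(20,j)·(1/6)^j·(5/6)^{20-j} = 49117/1218719480020992.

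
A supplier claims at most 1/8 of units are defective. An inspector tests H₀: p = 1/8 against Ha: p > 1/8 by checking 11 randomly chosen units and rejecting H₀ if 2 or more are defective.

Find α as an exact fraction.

Under H₀, K ~ Binomial(11, 1/8); the Type I error rate is P(K ≥ 2).
Via the complement, α = 1 − Σ_{j=0}^{1} C(11,j)(1/8)^j(7/8)^{11-j} = 1752690055/4294967296.

1752690055/4294967296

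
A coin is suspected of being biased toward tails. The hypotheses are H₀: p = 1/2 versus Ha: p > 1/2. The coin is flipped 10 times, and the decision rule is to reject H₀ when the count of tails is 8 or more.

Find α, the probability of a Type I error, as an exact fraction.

7/128

The Type I error probability is α = P(S ≥ 8) computed under H₀, where S ~ Binomial(10, 1/2).
Summing the upper tail: (45 + 10 + 1) / 2^10 = 56/1024 = 7/128.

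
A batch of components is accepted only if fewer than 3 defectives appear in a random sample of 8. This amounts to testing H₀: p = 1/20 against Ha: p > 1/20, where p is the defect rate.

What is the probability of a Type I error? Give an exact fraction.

148178379/25600000000

Under H₀, Y ~ Binomial(8, 1/20); the Type I error rate is P(Y ≥ 3).
α = 1 − P(Y ≤ 2) = 1 − 25451821621/25600000000 = 148178379/25600000000.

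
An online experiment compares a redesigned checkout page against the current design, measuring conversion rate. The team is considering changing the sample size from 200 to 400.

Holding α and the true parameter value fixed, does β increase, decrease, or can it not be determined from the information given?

It decreases.

Increasing n separates the H₀ and Ha sampling distributions, so under Ha fewer outcomes land in the acceptance region.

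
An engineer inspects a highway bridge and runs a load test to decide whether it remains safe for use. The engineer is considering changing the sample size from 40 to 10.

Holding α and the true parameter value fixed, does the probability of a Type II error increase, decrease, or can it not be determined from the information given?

It increases.

A smaller sample increases the standard error, so the sampling distributions under H₀ and Ha overlap more.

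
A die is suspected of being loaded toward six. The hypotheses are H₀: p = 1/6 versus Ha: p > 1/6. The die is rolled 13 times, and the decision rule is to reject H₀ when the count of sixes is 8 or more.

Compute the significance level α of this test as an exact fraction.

α = P(reject H₀ | H₀ true) = P(Y ≥ 8 | p = 1/6), with Y ~ Binomial(13, 1/6).
Summing C(13,j)(1/6)^j(5/6)^{13−j} for j = 8,…,13 gives 13909/40310784.

13909/40310784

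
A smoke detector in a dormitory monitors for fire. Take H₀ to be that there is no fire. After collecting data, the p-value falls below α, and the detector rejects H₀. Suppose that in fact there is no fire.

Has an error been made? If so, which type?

H₀ was rejected, but H₀ is actually true.
Rejecting a true null hypothesis is a Type I error (false positive).

Type I error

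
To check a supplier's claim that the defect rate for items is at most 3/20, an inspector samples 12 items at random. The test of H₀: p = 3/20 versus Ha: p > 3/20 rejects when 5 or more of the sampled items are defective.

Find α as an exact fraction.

9798413783967/409600000000000

α = P(reject H₀ | H₀ true) = P(X ≥ 5 | p = 3/20), X ~ Binomial(12, 3/20).
Via the complement, α = 1 − Σ_{j=0}^{4} C(12,j)(3/20)^j(17/20)^{12-j} = 9798413783967/409600000000000.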